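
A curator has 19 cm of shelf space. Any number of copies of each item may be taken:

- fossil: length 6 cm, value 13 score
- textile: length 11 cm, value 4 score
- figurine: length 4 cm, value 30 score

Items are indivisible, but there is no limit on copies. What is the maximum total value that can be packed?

120 score

Best value-per-unit is figurine at 30/4, and filling with it alone uses length 4×4=16. No mix of the others beats 4×30 = 120.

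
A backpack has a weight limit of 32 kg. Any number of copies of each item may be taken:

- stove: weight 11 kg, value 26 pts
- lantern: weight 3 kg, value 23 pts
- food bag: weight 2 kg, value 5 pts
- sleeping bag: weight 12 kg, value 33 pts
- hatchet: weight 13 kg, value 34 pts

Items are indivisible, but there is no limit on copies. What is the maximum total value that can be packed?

Best value-per-unit is lantern at 23/3; filling with it alone gives 10×23 = 230.
Optimal mix: 10×lantern + 1×food bag → weight 32, value 235.

235 pts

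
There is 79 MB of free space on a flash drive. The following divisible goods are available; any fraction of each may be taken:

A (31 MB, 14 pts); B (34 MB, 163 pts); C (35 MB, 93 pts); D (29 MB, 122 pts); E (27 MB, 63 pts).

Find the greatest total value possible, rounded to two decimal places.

327.51

Take in order of value per unit:
- B (163/34 per unit): all 34 → value 163, running total 163.00
- D (122/29 per unit): all 29 → value 122, running total 285.00
- C (93/35 per unit): 16 of 35 → value 16×93/35 = 42.5143, running total 327.51
Total 327.51.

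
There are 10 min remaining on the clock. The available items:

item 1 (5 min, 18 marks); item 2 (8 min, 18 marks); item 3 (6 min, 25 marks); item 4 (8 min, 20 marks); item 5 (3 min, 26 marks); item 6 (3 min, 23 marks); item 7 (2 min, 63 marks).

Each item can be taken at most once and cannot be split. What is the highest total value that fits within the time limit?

112 marks

Check high-value combinations within 10 min:
- item 5+item 6+item 7: time 3+3+2=8, value 26+23+63=112
- item 1+item 5+item 7: time 5+3+2=10, value 18+26+63=107
- item 1+item 6+item 7: time 5+3+2=10, value 18+23+63=104
- item 5+item 7: time 3+2=5, value 26+63=89
- item 3+item 7: time 6+2=8, value 25+63=88
Best: 112 marks.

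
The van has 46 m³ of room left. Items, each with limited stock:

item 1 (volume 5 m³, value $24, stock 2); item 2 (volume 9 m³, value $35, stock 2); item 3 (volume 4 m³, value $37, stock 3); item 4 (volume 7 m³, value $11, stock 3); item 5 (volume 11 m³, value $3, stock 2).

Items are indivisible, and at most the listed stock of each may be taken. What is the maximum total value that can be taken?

$229

Top feasible selections:
- 2×item 1 + 2×item 2 + 3×item 3: volume 40, value 229
- 1×item 1 + 2×item 2 + 3×item 3 + 1×item 4: volume 42, value 216
Best: $229.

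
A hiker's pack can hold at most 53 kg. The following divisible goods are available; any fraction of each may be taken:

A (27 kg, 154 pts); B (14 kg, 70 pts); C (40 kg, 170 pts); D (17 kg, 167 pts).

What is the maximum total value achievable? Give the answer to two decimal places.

Take in order of value per unit:
- D (167/17 per unit): all 17 → value 167, running total 167.00
- A (154/27 per unit): all 27 → value 154, running total 321.00
- B (70/14 per unit): 9 of 14 → value 9×70/14 = 45.0000, running total 366.00
Total 366.00.

366.00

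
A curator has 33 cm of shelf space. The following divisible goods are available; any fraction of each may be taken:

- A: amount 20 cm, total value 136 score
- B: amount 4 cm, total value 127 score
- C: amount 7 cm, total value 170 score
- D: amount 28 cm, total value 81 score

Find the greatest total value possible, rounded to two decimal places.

Take in order of value per unit:
- B (127/4 per unit): all 4 → value 127, running total 127.00
- C (170/7 per unit): all 7 → value 170, running total 297.00
- A (136/20 per unit): all 20 → value 136, running total 433.00
- D (81/28 per unit): 2 of 28 → value 2×81/28 = 5.7857, running total 438.79
Total 438.79.

438.79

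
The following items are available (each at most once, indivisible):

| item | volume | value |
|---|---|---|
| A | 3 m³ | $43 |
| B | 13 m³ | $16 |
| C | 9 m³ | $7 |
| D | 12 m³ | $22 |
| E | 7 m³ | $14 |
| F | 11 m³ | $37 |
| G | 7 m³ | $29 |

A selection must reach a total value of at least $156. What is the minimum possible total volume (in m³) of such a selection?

53

Subsets with value ≥ 156, sorted by total volume:
- A+B+D+E+F+G: volume 53, value 161
- A+B+C+D+E+F+G: volume 62, value 168
Minimum volume: 53 m³.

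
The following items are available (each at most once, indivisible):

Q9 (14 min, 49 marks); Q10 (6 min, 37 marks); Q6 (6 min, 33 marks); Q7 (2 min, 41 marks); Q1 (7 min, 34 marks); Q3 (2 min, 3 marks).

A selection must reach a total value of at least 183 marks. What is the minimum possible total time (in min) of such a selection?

35

Subsets with value ≥ 183, sorted by total time:
- Q9+Q10+Q6+Q7+Q1: time 35, value 194
- Q9+Q10+Q6+Q7+Q1+Q3: time 37, value 197
Minimum time: 35 min.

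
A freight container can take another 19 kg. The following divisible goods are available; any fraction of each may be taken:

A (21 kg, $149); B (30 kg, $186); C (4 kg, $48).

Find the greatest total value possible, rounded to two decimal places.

Take in order of value per unit:
- C (48/4 per unit): all 4 → value 48, running total 48.00
- A (149/21 per unit): 15 of 21 → value 15×149/21 = 106.4286, running total 154.43
Total 154.43.

154.43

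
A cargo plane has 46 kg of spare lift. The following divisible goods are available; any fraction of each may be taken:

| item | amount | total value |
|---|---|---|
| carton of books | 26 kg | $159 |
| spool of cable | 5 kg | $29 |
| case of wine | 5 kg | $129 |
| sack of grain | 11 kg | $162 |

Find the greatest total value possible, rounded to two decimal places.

473.20

Take in order of value per unit:
- case of wine (129/5 per unit): all 5 → value 129, running total 129.00
- sack of grain (162/11 per unit): all 11 → value 162, running total 291.00
- carton of books (159/26 per unit): all 26 → value 159, running total 450.00
- spool of cable (29/5 per unit): 4 of 5 → value 4×29/5 = 23.2000, running total 473.20
Total 473.20.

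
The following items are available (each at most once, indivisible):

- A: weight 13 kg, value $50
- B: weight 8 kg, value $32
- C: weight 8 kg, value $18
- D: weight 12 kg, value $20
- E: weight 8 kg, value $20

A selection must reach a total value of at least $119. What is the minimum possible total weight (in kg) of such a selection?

Subsets with value ≥ 119, sorted by total weight:
- A+B+C+E: weight 37, value 120
- A+B+D+E: weight 41, value 122
- A+B+C+D: weight 41, value 120
Minimum weight: 37 kg.

37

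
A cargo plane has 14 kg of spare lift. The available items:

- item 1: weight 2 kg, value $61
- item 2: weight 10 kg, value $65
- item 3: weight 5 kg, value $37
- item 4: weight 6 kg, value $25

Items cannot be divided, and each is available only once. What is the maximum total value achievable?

This is a 0/1 knapsack; check combinations near the capacity.
- item 1+item 2: weight 2+10=12, value 61+65=126
- item 1+item 3+item 4: weight 2+5+6=13, value 61+37+25=123
- item 1+item 3: weight 2+5=7, value 61+37=98
Best: $126.

$126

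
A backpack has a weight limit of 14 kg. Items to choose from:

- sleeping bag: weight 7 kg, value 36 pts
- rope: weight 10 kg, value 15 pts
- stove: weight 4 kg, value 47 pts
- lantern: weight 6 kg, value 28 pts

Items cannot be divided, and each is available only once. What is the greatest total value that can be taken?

83 pts

Check high-value combinations within 14 kg:
- sleeping bag+stove: weight 7+4=11, value 36+47=83
- stove+lantern: weight 4+6=10, value 47+28=75
- sleeping bag+lantern: weight 7+6=13, value 36+28=64
Best: 83 pts.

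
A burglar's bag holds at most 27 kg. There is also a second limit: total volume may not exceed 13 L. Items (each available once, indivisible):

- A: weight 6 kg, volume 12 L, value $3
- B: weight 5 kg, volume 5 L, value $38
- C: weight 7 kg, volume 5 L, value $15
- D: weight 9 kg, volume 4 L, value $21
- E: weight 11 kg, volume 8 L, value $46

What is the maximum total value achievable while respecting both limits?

Feasible sets respecting both limits:
- B+E: weight 16, volume 13, value 84
- D+E: weight 20, volume 12, value 67
- C+E: weight 18, volume 13, value 61
- B+D: weight 14, volume 9, value 59
Best: $84.

$84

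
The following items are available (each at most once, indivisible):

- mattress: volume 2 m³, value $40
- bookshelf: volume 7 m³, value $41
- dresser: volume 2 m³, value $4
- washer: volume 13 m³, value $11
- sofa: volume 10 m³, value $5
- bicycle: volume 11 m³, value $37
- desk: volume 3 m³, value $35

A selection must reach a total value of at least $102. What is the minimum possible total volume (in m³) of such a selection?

Subsets with value ≥ 102, sorted by total volume:
- mattress+bookshelf+desk: volume 12, value 116
- mattress+bookshelf+dresser+desk: volume 14, value 120
- mattress+bicycle+desk: volume 16, value 112
Minimum volume: 12 m³.

12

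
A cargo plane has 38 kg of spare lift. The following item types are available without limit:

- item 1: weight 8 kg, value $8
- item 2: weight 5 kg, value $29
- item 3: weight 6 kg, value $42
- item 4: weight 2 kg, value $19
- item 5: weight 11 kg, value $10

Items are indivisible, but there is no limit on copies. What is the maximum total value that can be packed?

Best value-per-unit is item 4 at 19/2, and filling with it alone uses weight 19×2=38. No mix of the others beats 19×19 = 361.

$361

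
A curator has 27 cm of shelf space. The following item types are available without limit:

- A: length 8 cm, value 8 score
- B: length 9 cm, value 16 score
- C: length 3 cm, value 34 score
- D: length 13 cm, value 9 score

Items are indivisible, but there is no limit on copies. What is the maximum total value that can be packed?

306 score

Best value-per-unit is C at 34/3, and filling with it alone uses length 9×3=27. No mix of the others beats 9×34 = 306.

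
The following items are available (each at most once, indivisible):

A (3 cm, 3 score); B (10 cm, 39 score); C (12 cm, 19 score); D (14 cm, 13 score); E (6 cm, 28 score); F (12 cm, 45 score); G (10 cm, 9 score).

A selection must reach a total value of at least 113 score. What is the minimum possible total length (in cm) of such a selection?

Subsets with value ≥ 113, sorted by total length:
- A+B+E+F: length 31, value 115
- B+E+F+G: length 38, value 121
- B+C+E+F: length 40, value 131
Minimum length: 31 cm.

31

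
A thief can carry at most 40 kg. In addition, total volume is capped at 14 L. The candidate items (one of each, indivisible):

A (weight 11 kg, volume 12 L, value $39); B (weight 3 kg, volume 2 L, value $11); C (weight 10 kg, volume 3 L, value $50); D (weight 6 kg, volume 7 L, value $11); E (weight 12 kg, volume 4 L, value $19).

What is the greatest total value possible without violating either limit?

Feasible sets respecting both limits:
- B+C+E: weight 25, volume 9, value 80
- C+D+E: weight 28, volume 14, value 80
- B+C+D: weight 19, volume 12, value 72
- C+E: weight 22, volume 7, value 69
Best: $80.

$80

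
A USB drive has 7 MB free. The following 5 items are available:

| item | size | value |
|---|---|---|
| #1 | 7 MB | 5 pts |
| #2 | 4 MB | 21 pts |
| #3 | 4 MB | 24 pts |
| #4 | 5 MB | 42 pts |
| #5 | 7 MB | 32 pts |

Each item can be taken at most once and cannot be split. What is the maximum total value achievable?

Check high-value combinations within 7 MB:
- #4: size 5, value 42
- #5: size 7, value 32
- #3: size 4, value 24
- #2: size 4, value 21
Best: 42 pts.

42 pts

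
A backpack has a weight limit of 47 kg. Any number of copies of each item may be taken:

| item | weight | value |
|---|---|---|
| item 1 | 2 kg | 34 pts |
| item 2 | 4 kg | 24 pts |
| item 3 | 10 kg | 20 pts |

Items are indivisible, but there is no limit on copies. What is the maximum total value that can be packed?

Best value-per-unit is item 1 at 34/2, and filling with it alone uses weight 23×2=46. No mix of the others beats 23×34 = 782.

782 pts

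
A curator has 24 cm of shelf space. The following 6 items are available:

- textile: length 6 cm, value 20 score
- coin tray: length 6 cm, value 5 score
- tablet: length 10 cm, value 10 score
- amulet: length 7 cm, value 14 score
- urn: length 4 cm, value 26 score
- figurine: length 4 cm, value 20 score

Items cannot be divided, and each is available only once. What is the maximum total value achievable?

80 score

This is a 0/1 knapsack; check combinations near the capacity.
- textile+amulet+urn+figurine: length 6+7+4+4=21, value 20+14+26+20=80
- textile+tablet+urn+figurine: length 6+10+4+4=24, value 20+10+26+20=76
- textile+coin tray+urn+figurine: length 6+6+4+4=20, value 20+5+26+20=71
- textile+urn+figurine: length 6+4+4=14, value 20+26+20=66
Best: 80 score.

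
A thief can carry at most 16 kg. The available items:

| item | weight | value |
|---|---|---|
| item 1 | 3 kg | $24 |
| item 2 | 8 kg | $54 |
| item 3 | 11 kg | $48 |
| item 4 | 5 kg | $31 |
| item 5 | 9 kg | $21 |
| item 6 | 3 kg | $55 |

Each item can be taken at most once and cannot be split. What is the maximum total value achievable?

This is a 0/1 knapsack; check combinations near the capacity.
- item 2+item 4+item 6: weight 8+5+3=16, value 54+31+55=140
- item 1+item 2+item 6: weight 3+8+3=14, value 24+54+55=133
- item 1+item 4+item 6: weight 3+5+3=11, value 24+31+55=110
- item 2+item 6: weight 8+3=11, value 54+55=109
Best: $140.

$140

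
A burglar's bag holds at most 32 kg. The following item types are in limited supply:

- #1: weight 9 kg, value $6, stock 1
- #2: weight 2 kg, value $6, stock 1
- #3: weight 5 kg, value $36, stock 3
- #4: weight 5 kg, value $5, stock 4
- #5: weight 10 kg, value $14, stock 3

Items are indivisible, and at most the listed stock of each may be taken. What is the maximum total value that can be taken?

$133

Top feasible selections:
- 1×#2 + 3×#3 + 1×#4 + 1×#5: weight 32, value 133
- 1×#2 + 3×#3 + 3×#4: weight 32, value 129
- 1×#2 + 3×#3 + 1×#5: weight 27, value 128
Best: $133.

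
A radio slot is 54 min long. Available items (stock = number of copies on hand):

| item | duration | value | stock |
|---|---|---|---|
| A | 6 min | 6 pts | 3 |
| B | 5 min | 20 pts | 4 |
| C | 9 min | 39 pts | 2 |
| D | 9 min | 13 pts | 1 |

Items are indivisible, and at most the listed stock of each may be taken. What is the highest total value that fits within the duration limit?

177 pts

Top feasible selections:
- 1×A + 4×B + 2×C + 1×D: duration 53, value 177
- 4×B + 2×C + 1×D: duration 47, value 171
Best: 177 pts.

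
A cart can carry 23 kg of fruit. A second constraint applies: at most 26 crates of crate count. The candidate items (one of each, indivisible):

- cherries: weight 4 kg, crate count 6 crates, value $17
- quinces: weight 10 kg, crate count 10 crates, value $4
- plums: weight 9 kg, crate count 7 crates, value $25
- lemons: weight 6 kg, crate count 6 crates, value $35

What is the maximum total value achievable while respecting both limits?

Feasible sets respecting both limits:
- cherries+plums+lemons: weight 19, crate count 19, value 77
- plums+lemons: weight 15, crate count 13, value 60
- cherries+quinces+lemons: weight 20, crate count 22, value 56
- cherries+lemons: weight 10, crate count 12, value 52
Best: $77.

$77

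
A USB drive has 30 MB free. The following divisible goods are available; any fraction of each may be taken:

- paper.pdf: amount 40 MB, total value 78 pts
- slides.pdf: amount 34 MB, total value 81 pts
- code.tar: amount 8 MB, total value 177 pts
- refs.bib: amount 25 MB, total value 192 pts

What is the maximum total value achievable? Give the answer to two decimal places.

345.96

Take in order of value per unit:
- code.tar (177/8 per unit): all 8 → value 177, running total 177.00
- refs.bib (192/25 per unit): 22 of 25 → value 22×192/25 = 168.9600, running total 345.96
Total 345.96.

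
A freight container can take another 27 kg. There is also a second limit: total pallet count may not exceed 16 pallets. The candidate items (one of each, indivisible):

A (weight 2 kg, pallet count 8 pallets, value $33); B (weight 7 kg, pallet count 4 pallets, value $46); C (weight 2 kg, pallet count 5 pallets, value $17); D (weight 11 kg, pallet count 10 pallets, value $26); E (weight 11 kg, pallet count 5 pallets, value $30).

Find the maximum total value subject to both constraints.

$93

Feasible sets respecting both limits:
- B+C+E: weight 20, pallet count 14, value 93
- A+B: weight 9, pallet count 12, value 79
- B+E: weight 18, pallet count 9, value 76
- B+D: weight 18, pallet count 14, value 72
Best: $93.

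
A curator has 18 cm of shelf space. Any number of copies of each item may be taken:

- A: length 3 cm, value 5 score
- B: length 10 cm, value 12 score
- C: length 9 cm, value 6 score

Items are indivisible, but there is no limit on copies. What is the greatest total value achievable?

Best value-per-unit is A at 5/3, and filling with it alone uses length 6×3=18. No mix of the others beats 6×5 = 30.

30 score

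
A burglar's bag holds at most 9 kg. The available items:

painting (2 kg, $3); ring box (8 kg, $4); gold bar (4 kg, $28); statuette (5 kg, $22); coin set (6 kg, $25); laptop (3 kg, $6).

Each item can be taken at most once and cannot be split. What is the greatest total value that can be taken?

$50

Check high-value combinations within 9 kg:
- gold bar+statuette: weight 4+5=9, value 28+22=50
- painting+gold bar+laptop: weight 2+4+3=9, value 3+28+6=37
- gold bar+laptop: weight 4+3=7, value 28+6=34
Best: $50.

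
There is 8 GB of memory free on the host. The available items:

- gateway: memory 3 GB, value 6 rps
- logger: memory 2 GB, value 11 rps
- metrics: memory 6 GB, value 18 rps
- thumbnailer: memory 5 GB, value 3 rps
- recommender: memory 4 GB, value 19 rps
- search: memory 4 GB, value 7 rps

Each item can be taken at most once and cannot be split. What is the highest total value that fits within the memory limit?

30 rps

Check high-value combinations within 8 GB:
- logger+recommender: memory 2+4=6, value 11+19=30
- logger+metrics: memory 2+6=8, value 11+18=29
- recommender+search: memory 4+4=8, value 19+7=26
- gateway+recommender: memory 3+4=7, value 6+19=25
- recommender: memory 4, value 19
Best: 30 rps.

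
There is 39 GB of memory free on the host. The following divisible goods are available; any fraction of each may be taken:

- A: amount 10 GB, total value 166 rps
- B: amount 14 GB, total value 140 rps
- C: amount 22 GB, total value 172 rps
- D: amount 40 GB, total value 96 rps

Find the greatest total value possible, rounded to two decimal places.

Take in order of value per unit:
- A (166/10 per unit): all 10 → value 166, running total 166.00
- B (140/14 per unit): all 14 → value 140, running total 306.00
- C (172/22 per unit): 15 of 22 → value 15×172/22 = 117.2727, running total 423.27
Total 423.27.

423.27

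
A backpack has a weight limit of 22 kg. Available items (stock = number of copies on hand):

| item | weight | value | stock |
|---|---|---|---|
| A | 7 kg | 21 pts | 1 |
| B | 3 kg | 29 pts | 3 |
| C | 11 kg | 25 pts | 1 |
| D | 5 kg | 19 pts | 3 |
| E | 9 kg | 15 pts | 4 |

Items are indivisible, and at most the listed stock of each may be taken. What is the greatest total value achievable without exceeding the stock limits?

127 pts

Best selections within weight 22 and stock limits:
- 1×A + 3×B + 1×D: weight 21, value 127
- 3×B + 2×D: weight 19, value 125
- 2×B + 3×D: weight 21, value 115
- 3×B + 1×C: weight 20, value 112
Best: 127 pts.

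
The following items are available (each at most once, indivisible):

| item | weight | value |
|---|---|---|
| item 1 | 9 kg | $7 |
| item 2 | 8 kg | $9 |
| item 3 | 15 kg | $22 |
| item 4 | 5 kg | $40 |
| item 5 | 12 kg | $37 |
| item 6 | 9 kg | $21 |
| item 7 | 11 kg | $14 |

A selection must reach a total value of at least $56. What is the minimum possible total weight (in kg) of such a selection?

14

Subsets with value ≥ 56, sorted by total weight:
- item 4+item 6: weight 14, value 61
- item 4+item 5: weight 17, value 77
Minimum weight: 14 kg.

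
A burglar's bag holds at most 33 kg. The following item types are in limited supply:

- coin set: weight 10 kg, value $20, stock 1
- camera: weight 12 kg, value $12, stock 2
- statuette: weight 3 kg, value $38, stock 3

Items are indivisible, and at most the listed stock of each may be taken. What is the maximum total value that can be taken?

Best selections within weight 33 and stock limits:
- 1×coin set + 1×camera + 3×statuette: weight 31, value 146
- 2×camera + 3×statuette: weight 33, value 138
- 1×coin set + 3×statuette: weight 19, value 134
- 1×camera + 3×statuette: weight 21, value 126
Best: $146.

$146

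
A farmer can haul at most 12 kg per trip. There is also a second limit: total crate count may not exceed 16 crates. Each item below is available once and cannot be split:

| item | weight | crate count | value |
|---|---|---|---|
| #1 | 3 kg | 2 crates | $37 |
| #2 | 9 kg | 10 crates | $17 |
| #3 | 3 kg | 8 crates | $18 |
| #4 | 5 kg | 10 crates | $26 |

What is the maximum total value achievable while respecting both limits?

$63

Feasible sets respecting both limits:
- #1+#4: weight 8, crate count 12, value 63
- #1+#3: weight 6, crate count 10, value 55
- #1+#2: weight 12, crate count 12, value 54
- #1: weight 3, crate count 2, value 37
Best: $63.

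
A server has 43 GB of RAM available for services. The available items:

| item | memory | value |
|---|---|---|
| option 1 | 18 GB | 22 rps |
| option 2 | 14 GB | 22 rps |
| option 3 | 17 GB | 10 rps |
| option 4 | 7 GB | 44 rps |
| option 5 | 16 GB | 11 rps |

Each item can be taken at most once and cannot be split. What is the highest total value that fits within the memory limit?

This is a 0/1 knapsack; check combinations near the capacity.
- option 1+option 2+option 4: memory 18+14+7=39, value 22+22+44=88
- option 2+option 4+option 5: memory 14+7+16=37, value 22+44+11=77
- option 1+option 4+option 5: memory 18+7+16=41, value 22+44+11=77
- option 2+option 3+option 4: memory 14+17+7=38, value 22+10+44=76
Best: 88 rps.

88 rps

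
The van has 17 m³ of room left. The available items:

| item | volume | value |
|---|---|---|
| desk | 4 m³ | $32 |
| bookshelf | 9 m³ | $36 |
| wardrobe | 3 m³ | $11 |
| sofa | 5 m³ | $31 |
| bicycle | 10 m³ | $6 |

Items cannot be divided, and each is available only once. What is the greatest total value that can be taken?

Check high-value combinations within 17 m³:
- desk+bookshelf+wardrobe: volume 4+9+3=16, value 32+36+11=79
- bookshelf+wardrobe+sofa: volume 9+3+5=17, value 36+11+31=78
- desk+wardrobe+sofa: volume 4+3+5=12, value 32+11+31=74
- desk+bookshelf: volume 4+9=13, value 32+36=68
Best: $79.

$79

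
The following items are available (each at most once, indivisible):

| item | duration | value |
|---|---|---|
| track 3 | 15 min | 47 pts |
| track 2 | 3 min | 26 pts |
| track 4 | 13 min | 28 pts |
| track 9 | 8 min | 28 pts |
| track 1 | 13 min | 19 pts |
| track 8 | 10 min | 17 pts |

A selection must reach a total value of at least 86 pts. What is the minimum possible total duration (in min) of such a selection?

26

Subsets with value ≥ 86, sorted by total duration:
- track 3+track 2+track 9: duration 26, value 101
- track 3+track 2+track 8: duration 28, value 90
- track 3+track 2+track 4: duration 31, value 101
- track 3+track 2+track 1: duration 31, value 92
Minimum duration: 26 min.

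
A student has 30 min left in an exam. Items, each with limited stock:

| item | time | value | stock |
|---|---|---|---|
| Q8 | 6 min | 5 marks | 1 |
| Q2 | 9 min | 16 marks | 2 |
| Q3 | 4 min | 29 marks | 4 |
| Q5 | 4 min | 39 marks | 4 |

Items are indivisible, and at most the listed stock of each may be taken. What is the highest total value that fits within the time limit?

Best selections within time 30 and stock limits:
- 3×Q3 + 4×Q5: time 28, value 243
- 4×Q3 + 3×Q5: time 28, value 233
- 1×Q8 + 2×Q3 + 4×Q5: time 30, value 219
- 2×Q3 + 4×Q5: time 24, value 214
Best: 243 marks.

243 marks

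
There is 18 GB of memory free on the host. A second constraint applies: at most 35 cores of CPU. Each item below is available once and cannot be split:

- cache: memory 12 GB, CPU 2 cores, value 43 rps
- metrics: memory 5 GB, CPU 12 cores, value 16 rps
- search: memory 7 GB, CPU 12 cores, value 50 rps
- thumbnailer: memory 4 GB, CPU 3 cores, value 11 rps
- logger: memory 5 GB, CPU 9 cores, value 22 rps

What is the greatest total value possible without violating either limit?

Feasible sets respecting both limits:
- metrics+search+logger: memory 17, CPU 33, value 88
- search+thumbnailer+logger: memory 16, CPU 24, value 83
- metrics+search+thumbnailer: memory 16, CPU 27, value 77
Best: 88 rps.

88 rps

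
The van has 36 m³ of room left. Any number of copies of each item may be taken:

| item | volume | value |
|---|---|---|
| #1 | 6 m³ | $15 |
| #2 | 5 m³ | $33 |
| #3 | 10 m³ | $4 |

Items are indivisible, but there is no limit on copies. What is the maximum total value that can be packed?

$231

Best value-per-unit is #2 at 33/5, and filling with it alone uses volume 7×5=35. No mix of the others beats 7×33 = 231.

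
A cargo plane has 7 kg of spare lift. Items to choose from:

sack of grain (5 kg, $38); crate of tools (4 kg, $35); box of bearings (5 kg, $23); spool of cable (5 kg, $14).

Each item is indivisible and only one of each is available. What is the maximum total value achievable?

$38

Check high-value combinations within 7 kg:
- sack of grain: weight 5, value 38
- crate of tools: weight 4, value 35
- box of bearings: weight 5, value 23
- spool of cable: weight 5, value 14
Best: $38.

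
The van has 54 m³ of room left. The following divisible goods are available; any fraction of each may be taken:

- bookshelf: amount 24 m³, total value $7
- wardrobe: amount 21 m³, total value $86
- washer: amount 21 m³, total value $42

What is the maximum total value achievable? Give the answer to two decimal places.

131.50

Take in order of value per unit:
- wardrobe (86/21 per unit): all 21 → value 86, running total 86.00
- washer (42/21 per unit): all 21 → value 42, running total 128.00
- bookshelf (7/24 per unit): 12 of 24 → value 12×7/24 = 3.5000, running total 131.50
Total 131.50.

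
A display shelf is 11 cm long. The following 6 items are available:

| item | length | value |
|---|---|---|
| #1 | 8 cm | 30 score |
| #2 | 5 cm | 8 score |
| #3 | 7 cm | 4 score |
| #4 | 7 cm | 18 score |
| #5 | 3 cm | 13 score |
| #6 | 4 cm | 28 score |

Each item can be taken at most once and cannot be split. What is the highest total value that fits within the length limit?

46 score

Check high-value combinations within 11 cm:
- #4+#6: length 7+4=11, value 18+28=46
- #1+#5: length 8+3=11, value 30+13=43
- #5+#6: length 3+4=7, value 13+28=41
- #2+#6: length 5+4=9, value 8+28=36
Best: 46 score.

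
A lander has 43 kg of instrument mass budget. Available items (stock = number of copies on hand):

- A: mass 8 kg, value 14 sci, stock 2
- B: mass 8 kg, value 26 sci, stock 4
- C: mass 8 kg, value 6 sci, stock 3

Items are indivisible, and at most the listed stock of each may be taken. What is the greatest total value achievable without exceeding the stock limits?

Best selections within mass 43 and stock limits:
- 1×A + 4×B: mass 40, value 118
- 4×B + 1×C: mass 40, value 110
- 2×A + 3×B: mass 40, value 106
Best: 118 sci.

118 sci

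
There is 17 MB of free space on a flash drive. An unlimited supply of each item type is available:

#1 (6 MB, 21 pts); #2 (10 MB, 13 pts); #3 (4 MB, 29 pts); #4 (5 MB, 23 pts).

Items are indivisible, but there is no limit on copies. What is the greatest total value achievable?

116 pts

Best value-per-unit is #3 at 29/4, and filling with it alone uses size 4×4=16. No mix of the others beats 4×29 = 116.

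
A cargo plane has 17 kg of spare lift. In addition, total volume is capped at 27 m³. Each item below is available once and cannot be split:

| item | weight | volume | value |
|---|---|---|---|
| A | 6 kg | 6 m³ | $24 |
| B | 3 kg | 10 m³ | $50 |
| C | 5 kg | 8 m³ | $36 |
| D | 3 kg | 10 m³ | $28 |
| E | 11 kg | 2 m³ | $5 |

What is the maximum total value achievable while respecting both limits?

$110

Feasible sets respecting both limits:
- A+B+C: weight 14, volume 24, value 110
- A+B+D: weight 12, volume 26, value 102
- A+C+D: weight 14, volume 24, value 88
Best: $110.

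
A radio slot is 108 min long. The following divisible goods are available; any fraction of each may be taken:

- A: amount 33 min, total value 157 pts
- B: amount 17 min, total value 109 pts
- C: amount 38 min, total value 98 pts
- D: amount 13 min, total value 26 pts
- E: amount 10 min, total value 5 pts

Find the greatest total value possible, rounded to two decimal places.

Take in order of value per unit:
- B (109/17 per unit): all 17 → value 109, running total 109.00
- A (157/33 per unit): all 33 → value 157, running total 266.00
- C (98/38 per unit): all 38 → value 98, running total 364.00
- D (26/13 per unit): all 13 → value 26, running total 390.00
- E (5/10 per unit): 7 of 10 → value 7×5/10 = 3.5000, running total 393.50
Total 393.50.

393.50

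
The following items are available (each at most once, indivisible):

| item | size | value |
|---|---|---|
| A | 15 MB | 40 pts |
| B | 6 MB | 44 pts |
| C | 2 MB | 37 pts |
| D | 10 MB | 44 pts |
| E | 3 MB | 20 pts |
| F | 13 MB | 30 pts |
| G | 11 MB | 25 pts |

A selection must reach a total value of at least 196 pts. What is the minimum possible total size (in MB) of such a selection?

45

Subsets with value ≥ 196, sorted by total size:
- B+C+D+E+F+G: size 45, value 200
- A+B+C+D+E+G: size 47, value 210
- A+B+C+D+E+F: size 49, value 215
- A+B+C+E+F+G: size 50, value 196
Minimum size: 45 MB.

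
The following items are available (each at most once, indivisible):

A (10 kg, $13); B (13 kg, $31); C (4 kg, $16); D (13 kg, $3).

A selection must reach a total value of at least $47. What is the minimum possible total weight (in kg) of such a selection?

Subsets with value ≥ 47, sorted by total weight:
- B+C: weight 17, value 47
- A+B+C: weight 27, value 60
Minimum weight: 17 kg.

17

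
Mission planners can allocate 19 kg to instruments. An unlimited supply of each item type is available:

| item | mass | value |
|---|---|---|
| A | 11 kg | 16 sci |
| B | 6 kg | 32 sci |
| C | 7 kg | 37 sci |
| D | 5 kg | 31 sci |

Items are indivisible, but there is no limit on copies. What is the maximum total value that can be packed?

Best value-per-unit is D at 31/5; filling with it alone gives 3×31 = 93.
Optimal mix: 2×C + 1×D → mass 19, value 105.

105 sci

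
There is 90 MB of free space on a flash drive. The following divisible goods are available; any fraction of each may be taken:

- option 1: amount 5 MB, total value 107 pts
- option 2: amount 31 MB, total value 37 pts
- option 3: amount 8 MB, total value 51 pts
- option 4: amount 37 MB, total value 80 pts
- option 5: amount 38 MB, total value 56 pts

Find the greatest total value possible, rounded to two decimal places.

296.39

Take in order of value per unit:
- option 1 (107/5 per unit): all 5 → value 107, running total 107.00
- option 3 (51/8 per unit): all 8 → value 51, running total 158.00
- option 4 (80/37 per unit): all 37 → value 80, running total 238.00
- option 5 (56/38 per unit): all 38 → value 56, running total 294.00
- option 2 (37/31 per unit): 2 of 31 → value 2×37/31 = 2.3871, running total 296.39
Total 296.39.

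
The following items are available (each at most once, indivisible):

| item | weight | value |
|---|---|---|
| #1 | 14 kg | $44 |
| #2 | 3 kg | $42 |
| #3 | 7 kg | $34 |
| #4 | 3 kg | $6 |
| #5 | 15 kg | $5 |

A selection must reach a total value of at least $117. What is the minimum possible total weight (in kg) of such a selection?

Subsets with value ≥ 117, sorted by total weight:
- #1+#2+#3: weight 24, value 120
- #1+#2+#3+#4: weight 27, value 126
- #1+#2+#3+#5: weight 39, value 125
Minimum weight: 24 kg.

24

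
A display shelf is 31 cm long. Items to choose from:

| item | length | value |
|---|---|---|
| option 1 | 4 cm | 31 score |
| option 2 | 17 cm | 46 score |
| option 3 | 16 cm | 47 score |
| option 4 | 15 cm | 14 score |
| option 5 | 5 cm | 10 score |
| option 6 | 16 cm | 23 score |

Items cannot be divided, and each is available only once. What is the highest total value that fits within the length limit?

88 score

Check high-value combinations within 31 cm:
- option 1+option 3+option 5: length 4+16+5=25, value 31+47+10=88
- option 1+option 2+option 5: length 4+17+5=26, value 31+46+10=87
- option 1+option 3: length 4+16=20, value 31+47=78
Best: 88 score.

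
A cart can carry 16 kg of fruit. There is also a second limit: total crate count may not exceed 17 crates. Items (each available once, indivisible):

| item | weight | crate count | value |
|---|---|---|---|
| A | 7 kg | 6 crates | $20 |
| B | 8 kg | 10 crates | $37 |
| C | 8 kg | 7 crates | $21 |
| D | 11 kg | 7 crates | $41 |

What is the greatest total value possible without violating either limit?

Feasible sets respecting both limits:
- B+C: weight 16, crate count 17, value 58
- A+B: weight 15, crate count 16, value 57
- A+C: weight 15, crate count 13, value 41
- D: weight 11, crate count 7, value 41
Best: $58.

$58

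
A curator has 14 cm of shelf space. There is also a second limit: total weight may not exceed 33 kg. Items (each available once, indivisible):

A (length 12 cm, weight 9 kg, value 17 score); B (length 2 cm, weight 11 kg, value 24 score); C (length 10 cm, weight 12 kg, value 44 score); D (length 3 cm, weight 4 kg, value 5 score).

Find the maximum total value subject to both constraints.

Feasible sets respecting both limits:
- B+C: length 12, weight 23, value 68
- C+D: length 13, weight 16, value 49
- C: length 10, weight 12, value 44
- A+B: length 14, weight 20, value 41
Best: 68 score.

68 score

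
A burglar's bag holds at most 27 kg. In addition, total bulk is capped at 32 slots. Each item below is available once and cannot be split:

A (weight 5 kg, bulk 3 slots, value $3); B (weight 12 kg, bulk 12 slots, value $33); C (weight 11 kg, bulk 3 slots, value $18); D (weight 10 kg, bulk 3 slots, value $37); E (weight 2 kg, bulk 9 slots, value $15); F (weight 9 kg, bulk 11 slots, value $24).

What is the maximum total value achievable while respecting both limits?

Feasible sets respecting both limits:
- B+D+E: weight 24, bulk 24, value 85
- A+D+E+F: weight 26, bulk 26, value 79
- D+E+F: weight 21, bulk 23, value 76
- A+B+D: weight 27, bulk 18, value 73
Best: $85.

$85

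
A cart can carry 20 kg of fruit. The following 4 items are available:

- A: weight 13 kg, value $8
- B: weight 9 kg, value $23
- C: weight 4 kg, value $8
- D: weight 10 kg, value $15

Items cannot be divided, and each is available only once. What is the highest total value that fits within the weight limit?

$38

Check high-value combinations within 20 kg:
- B+D: weight 9+10=19, value 23+15=38
- B+C: weight 9+4=13, value 23+8=31
- B: weight 9, value 23
Best: $38.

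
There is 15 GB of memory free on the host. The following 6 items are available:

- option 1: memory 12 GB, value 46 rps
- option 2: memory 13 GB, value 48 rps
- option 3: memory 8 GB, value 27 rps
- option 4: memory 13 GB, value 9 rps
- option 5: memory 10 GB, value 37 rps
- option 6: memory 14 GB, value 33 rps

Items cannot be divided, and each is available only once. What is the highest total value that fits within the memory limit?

Check high-value combinations within 15 GB:
- option 2: memory 13, value 48
- option 1: memory 12, value 46
- option 5: memory 10, value 37
- option 6: memory 14, value 33
- option 3: memory 8, value 27
Best: 48 rps.

48 rps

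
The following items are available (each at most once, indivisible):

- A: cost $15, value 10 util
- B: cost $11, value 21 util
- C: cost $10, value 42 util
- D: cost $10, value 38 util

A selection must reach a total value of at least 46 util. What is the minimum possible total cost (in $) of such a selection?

Subsets with value ≥ 46, sorted by total cost:
- C+D: cost 20, value 80
- B+C: cost 21, value 63
- B+D: cost 21, value 59
- A+C: cost 25, value 52
Minimum cost: 20 $.

20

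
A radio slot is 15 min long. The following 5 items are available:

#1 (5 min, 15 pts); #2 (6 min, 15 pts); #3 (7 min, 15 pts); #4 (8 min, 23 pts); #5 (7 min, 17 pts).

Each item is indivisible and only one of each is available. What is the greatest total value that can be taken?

40 pts

This is a 0/1 knapsack; check combinations near the capacity.
- #4+#5: duration 8+7=15, value 23+17=40
- #1+#4: duration 5+8=13, value 15+23=38
- #2+#4: duration 6+8=14, value 15+23=38
- #3+#4: duration 7+8=15, value 15+23=38
Best: 40 pts.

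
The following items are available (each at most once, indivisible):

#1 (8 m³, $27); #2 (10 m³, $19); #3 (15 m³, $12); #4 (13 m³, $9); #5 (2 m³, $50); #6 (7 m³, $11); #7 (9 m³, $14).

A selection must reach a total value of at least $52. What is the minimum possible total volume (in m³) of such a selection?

Subsets with value ≥ 52, sorted by total volume:
- #5+#6: volume 9, value 61
- #1+#5: volume 10, value 77
Minimum volume: 9 m³.

9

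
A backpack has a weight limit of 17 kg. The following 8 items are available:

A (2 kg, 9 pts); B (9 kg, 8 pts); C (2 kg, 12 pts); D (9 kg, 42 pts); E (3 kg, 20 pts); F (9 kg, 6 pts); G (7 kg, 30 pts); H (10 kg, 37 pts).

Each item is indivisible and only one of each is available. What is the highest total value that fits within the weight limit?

83 pts

Check high-value combinations within 17 kg:
- A+C+D+E: weight 2+2+9+3=16, value 9+12+42+20=83
- A+C+E+H: weight 2+2+3+10=17, value 9+12+20+37=78
- C+D+E: weight 2+9+3=14, value 12+42+20=74
- D+G: weight 9+7=16, value 42+30=72
- A+D+E: weight 2+9+3=14, value 9+42+20=71
Best: 83 pts.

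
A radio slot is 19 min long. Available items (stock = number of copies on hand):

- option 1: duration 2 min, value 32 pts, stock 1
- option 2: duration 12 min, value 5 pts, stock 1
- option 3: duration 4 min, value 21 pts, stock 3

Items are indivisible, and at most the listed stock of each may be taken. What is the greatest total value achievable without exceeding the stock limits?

95 pts

Top feasible selections:
- 1×option 1 + 3×option 3: duration 14, value 95
- 1×option 1 + 2×option 3: duration 10, value 74
Best: 95 pts.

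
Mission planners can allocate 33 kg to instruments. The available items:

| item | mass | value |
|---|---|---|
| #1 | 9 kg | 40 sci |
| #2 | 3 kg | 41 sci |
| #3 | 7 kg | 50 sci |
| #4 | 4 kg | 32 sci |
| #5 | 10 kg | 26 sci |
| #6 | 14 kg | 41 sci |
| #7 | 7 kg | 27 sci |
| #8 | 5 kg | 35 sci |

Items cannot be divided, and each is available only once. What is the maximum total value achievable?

This is a 0/1 knapsack; check combinations near the capacity.
- #2+#3+#4+#6+#8: mass 3+7+4+14+5=33, value 41+50+32+41+35=199
- #1+#2+#3+#4+#8: mass 9+3+7+4+5=28, value 40+41+50+32+35=198
- #1+#2+#3+#7+#8: mass 9+3+7+7+5=31, value 40+41+50+27+35=193
- #1+#2+#3+#4+#7: mass 9+3+7+4+7=30, value 40+41+50+32+27=190
Best: 199 sci.

199 sci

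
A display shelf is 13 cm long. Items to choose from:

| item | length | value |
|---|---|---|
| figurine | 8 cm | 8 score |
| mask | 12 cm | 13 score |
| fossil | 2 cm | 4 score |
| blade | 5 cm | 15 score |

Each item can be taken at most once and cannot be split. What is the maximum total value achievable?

Check high-value combinations within 13 cm:
- figurine+blade: length 8+5=13, value 8+15=23
- fossil+blade: length 2+5=7, value 4+15=19
- blade: length 5, value 15
- mask: length 12, value 13
- figurine+fossil: length 8+2=10, value 8+4=12
Best: 23 score.

23 score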